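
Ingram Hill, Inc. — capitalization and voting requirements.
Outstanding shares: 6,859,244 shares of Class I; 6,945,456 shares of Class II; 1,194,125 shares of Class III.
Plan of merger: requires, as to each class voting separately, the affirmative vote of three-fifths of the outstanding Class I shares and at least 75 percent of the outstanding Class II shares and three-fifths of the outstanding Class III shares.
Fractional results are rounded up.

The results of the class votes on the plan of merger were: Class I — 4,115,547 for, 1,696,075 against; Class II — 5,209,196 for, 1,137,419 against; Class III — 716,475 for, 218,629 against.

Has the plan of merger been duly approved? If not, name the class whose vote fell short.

Class I: 3/5 of 6859244 = 4115546.40, rounded up to 4115547; 4,115,547 required, 4,115,547 in favor — approved.
Class II: 3/4 of 6945456 = 5209092; 5,209,092 required, 5,209,196 in favor — approved.
Class III: 3/5 of 1194125 = 716475; 716,475 required, 716,475 in favor — approved.

Approved — every class gave the required vote.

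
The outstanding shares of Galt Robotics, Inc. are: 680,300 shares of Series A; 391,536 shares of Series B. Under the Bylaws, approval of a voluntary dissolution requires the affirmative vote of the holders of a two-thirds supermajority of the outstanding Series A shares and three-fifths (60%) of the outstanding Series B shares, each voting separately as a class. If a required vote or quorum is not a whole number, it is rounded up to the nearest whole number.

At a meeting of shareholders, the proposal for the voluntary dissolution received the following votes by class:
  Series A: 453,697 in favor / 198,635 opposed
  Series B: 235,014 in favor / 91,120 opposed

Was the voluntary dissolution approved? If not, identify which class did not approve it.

Approved — every class gave the required vote.

Series A: 2/3 of 680300 = 453533.33, rounded up to 453534; 453,534 required, 453,697 in favor — approved.
Series B: 3/5 of 391536 = 234921.60, rounded up to 234922; 234,922 required, 235,014 in favor — approved.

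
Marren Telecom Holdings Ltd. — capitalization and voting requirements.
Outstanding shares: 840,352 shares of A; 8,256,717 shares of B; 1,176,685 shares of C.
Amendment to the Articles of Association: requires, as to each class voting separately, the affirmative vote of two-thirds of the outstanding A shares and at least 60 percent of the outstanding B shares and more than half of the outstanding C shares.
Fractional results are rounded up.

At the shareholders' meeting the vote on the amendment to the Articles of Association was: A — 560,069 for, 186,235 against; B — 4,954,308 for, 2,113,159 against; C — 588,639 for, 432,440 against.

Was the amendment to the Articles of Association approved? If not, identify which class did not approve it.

Not approved — the A shares did not give the required vote.

A: 2/3 of 840352 = 560234.67, rounded up to 560235; 560,235 required, 560,069 in favor — not approved.
B: 3/5 of 8256717 = 4954030.20, rounded up to 4954031; 4,954,031 required, 4,954,308 in favor — approved.
C: a majority of 1176685 is 588343; 588,343 required, 588,639 in favor — approved.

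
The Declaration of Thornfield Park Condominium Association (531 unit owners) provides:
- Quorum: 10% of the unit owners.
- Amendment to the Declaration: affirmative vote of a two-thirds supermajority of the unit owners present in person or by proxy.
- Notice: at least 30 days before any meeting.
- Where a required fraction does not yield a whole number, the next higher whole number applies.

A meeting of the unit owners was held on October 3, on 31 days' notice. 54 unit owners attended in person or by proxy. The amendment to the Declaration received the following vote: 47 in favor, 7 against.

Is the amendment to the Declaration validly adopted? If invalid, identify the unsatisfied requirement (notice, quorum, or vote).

Valid — all requirements satisfied.

Notice: 31 days given; 30 required. Satisfied.
Quorum: 10% of 531 = 53.10, rounded up to 54; 54 present. Satisfied.
Vote: requires two-thirds of those present (54); 2/3 of 54 = 36, so 36 needed; 47 in favor. Satisfied.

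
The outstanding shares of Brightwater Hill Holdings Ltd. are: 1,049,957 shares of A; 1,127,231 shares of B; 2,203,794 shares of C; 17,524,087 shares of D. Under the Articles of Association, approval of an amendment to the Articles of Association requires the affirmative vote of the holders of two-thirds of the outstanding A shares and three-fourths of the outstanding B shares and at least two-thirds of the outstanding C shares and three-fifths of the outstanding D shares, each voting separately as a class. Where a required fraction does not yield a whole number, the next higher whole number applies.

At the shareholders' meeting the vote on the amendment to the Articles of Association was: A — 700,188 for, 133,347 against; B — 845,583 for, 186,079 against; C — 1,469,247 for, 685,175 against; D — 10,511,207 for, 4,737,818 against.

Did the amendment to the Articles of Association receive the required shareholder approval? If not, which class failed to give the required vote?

Not approved — the D shares did not give the required vote.

A: 2/3 of 1049957 = 699971.33, rounded up to 699972; 699,972 required, 700,188 in favor — approved.
B: 3/4 of 1127231 = 845423.25, rounded up to 845424; 845,424 required, 845,583 in favor — approved.
C: 2/3 of 2203794 = 1469196; 1,469,196 required, 1,469,247 in favor — approved.
D: 3/5 of 17524087 = 10514452.20, rounded up to 10514453; 10,514,453 required, 10,511,207 in favor — not approved.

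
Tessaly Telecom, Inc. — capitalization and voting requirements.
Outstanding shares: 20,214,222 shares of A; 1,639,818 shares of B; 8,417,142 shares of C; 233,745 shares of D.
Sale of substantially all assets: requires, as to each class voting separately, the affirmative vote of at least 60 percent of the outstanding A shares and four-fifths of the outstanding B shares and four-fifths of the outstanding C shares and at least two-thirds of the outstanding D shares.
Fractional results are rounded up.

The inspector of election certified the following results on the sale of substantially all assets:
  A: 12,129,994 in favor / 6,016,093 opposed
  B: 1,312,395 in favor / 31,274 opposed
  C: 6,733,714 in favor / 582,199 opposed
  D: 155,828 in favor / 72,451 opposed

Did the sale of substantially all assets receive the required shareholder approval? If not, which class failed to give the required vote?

Not approved — the D shares did not give the required vote.

A: 3/5 of 20214222 = 12128533.20, rounded up to 12128534; 12,128,534 required, 12,129,994 in favor — approved.
B: 4/5 of 1639818 = 1311854.40, rounded up to 1311855; 1,311,855 required, 1,312,395 in favor — approved.
C: 4/5 of 8417142 = 6733713.60, rounded up to 6733714; 6,733,714 required, 6,733,714 in favor — approved.
D: 2/3 of 233745 = 155830; 155,830 required, 155,828 in favor — not approved.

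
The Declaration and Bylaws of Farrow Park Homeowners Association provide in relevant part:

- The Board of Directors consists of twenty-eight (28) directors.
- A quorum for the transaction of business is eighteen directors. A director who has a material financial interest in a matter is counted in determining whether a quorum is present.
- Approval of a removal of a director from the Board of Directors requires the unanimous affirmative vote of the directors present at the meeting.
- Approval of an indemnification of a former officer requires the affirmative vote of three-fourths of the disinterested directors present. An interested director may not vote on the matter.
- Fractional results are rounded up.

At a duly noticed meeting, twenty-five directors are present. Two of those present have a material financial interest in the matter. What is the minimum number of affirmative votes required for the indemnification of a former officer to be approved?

The indemnification of a former officer requires three-fourths of the disinterested directors present (25 − 2 = 23).
3/4 of 23 = 17.25, rounded up to 18.

18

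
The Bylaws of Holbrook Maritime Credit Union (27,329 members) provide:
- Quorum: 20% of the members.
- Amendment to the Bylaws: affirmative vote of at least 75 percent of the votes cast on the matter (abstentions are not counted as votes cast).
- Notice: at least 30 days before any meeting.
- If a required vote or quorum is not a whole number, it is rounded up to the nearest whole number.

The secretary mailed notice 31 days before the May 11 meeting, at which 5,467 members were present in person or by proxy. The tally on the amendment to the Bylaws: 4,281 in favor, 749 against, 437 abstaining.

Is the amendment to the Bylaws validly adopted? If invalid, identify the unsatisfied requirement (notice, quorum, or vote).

Notice: 31 days given; 30 required. Satisfied.
Quorum: 20% of 27,329 = 5,465.80, rounded up to 5,466; 5,467 present. Satisfied.
Vote: requires three-fourths of the votes cast (5,467 − 437 abstaining = 5,030); 3/4 of 5030 = 3772.50, rounded up to 3773, so 3,773 needed; 4,281 in favor. Satisfied.

Valid — all requirements satisfied.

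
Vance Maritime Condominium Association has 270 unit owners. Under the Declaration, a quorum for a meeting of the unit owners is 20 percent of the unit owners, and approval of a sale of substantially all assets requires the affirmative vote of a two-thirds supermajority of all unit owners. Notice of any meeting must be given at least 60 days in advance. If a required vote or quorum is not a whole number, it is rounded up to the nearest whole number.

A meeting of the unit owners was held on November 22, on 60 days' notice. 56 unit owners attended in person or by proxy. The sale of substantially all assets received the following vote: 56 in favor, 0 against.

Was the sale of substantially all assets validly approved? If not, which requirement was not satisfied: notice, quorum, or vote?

Invalid — vote requirement not satisfied.

Notice: 60 days given; 60 required. Satisfied.
Quorum: 20% of 270 = 54; 56 present. Satisfied.
Vote: requires two-thirds of all unit owners (270); 2/3 of 270 = 180, so 180 needed; 56 in favor. Not satisfied.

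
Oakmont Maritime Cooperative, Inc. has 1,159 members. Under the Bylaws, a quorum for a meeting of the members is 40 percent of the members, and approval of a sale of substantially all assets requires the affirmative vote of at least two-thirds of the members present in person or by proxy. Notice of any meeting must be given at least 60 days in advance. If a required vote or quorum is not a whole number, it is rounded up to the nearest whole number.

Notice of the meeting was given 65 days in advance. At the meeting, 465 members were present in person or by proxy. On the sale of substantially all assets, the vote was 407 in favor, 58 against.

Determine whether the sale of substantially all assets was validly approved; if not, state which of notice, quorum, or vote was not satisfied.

Valid — all requirements satisfied.

Notice: 65 days given; 60 required. Satisfied.
Quorum: 40% of 1,159 = 463.60, rounded up to 464; 465 present. Satisfied.
Vote: requires two-thirds of those present (465); 2/3 of 465 = 310, so 310 needed; 407 in favor. Satisfied.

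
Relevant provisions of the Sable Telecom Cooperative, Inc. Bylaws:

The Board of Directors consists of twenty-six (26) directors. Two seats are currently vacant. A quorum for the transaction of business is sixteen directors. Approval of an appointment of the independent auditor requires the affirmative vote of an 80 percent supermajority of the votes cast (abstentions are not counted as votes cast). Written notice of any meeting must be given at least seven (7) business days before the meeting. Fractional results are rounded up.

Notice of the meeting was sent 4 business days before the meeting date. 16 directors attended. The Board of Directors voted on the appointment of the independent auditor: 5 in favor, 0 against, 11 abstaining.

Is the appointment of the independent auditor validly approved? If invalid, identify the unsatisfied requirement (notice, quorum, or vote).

Invalid — notice requirement not satisfied.

Notice: 4 business days given; 7 required (4 < 7). Not satisfied.
Quorum: 16 present; quorum is 16. Satisfied.
Vote: the appointment of the independent auditor requires four-fifths of the votes cast (16 present − 11 abstaining = 5). 4/5 of 5 = 4, so 4 affirmative votes are needed; 5 voted in favor. Satisfied.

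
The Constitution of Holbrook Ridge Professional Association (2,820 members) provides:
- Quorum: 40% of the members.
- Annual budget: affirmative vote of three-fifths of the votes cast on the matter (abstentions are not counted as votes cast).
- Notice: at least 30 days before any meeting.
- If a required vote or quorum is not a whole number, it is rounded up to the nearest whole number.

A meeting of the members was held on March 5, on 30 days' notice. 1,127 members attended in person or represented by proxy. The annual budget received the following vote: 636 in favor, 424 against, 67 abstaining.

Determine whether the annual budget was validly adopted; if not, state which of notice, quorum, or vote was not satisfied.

Notice: 30 days given; 30 required. Satisfied.
Quorum: 40% of 2,820 = 1,128; 1,127 present. Not satisfied.
Vote: requires three-fifths of the votes cast (1,127 − 67 abstaining = 1,060); 3/5 of 1060 = 636, so 636 needed; 636 in favor. Satisfied.

Invalid — quorum requirement not satisfied.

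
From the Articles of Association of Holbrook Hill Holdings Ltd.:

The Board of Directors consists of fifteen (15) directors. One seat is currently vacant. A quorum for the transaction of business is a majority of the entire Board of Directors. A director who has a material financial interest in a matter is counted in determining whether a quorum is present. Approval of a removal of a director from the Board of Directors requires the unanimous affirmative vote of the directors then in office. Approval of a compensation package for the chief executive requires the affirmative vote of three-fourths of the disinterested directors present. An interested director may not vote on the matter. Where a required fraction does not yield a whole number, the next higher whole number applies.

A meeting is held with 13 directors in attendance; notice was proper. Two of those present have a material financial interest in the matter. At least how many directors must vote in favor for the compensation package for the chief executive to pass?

The compensation package for the chief executive requires three-fourths of the disinterested directors present (13 − 2 = 11).
3/4 of 11 = 8.25, rounded up to 9.

9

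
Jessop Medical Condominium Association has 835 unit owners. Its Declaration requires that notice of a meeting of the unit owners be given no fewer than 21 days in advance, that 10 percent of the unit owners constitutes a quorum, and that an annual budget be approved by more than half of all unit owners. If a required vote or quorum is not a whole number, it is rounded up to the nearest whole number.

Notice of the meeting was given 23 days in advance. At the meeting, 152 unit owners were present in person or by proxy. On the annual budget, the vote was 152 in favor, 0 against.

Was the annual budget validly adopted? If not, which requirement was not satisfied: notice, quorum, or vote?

Notice: 23 days given; 21 required. Satisfied.
Quorum: 10% of 835 = 83.50, rounded up to 84; 152 present. Satisfied.
Vote: requires a majority of all unit owners (835); a majority of 835 is 418, so 418 needed; 152 in favor. Not satisfied.

Invalid — vote requirement not satisfied.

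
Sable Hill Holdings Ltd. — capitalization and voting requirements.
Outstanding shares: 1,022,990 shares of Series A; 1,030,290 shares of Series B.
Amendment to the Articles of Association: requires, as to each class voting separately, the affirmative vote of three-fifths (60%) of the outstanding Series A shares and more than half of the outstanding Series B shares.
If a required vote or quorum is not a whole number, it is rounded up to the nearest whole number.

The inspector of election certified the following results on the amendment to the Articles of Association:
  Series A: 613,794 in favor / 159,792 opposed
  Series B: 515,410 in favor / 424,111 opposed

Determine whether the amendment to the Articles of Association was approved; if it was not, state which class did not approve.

Series A: 3/5 of 1022990 = 613794; 613,794 required, 613,794 in favor — approved.
Series B: a majority of 1030290 is 515146; 515,146 required, 515,410 in favor — approved.

Approved — every class gave the required vote.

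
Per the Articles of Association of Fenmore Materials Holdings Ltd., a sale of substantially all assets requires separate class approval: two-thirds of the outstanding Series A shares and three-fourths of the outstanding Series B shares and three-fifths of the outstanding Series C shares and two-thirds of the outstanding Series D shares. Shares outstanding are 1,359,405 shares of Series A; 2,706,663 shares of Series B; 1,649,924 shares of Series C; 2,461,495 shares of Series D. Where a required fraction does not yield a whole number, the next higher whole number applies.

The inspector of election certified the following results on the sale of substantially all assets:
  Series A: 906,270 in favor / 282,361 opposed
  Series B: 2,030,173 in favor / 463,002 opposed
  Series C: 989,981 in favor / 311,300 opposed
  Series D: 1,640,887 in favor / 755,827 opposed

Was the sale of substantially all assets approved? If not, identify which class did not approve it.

Series A: 2/3 of 1359405 = 906270; 906,270 required, 906,270 in favor — approved.
Series B: 3/4 of 2706663 = 2029997.25, rounded up to 2029998; 2,029,998 required, 2,030,173 in favor — approved.
Series C: 3/5 of 1649924 = 989954.40, rounded up to 989955; 989,955 required, 989,981 in favor — approved.
Series D: 2/3 of 2461495 = 1640996.67, rounded up to 1640997; 1,640,997 required, 1,640,887 in favor — not approved.

Not approved — the Series D shares did not give the required vote.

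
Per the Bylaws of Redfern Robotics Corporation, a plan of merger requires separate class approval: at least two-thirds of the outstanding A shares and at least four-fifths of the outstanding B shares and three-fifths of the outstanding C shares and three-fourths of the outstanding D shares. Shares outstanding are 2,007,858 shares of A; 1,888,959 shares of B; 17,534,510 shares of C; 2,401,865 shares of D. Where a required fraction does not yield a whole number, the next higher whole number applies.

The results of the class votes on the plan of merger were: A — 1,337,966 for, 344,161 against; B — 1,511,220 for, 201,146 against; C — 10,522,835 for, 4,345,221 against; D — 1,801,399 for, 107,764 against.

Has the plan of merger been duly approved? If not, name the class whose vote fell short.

Not approved — the A shares did not give the required vote.

A: 2/3 of 2007858 = 1338572; 1,338,572 required, 1,337,966 in favor — not approved.
B: 4/5 of 1888959 = 1511167.20, rounded up to 1511168; 1,511,168 required, 1,511,220 in favor — approved.
C: 3/5 of 17534510 = 10520706; 10,520,706 required, 10,522,835 in favor — approved.
D: 3/4 of 2401865 = 1801398.75, rounded up to 1801399; 1,801,399 required, 1,801,399 in favor — approved.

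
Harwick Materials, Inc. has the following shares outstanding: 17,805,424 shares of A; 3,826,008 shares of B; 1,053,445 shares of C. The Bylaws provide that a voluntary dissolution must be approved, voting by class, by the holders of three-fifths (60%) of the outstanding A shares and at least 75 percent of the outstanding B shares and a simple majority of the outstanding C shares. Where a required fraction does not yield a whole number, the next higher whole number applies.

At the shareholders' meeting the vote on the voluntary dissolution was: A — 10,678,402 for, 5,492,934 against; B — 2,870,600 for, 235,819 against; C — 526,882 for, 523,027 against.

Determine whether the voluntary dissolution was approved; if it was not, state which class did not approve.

Not approved — the A shares did not give the required vote.

A: 3/5 of 17805424 = 10683254.40, rounded up to 10683255; 10,683,255 required, 10,678,402 in favor — not approved.
B: 3/4 of 3826008 = 2869506; 2,869,506 required, 2,870,600 in favor — approved.
C: a majority of 1053445 is 526723; 526,723 required, 526,882 in favor — approved.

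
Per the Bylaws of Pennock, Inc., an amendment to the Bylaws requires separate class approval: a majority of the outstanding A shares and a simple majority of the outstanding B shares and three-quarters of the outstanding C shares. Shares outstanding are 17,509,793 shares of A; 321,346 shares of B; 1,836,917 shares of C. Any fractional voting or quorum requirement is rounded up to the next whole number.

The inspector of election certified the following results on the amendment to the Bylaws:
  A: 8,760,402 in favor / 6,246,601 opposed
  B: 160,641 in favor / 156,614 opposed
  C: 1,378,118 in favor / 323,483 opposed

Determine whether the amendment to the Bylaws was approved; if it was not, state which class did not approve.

A: a majority of 17509793 is 8754897; 8,754,897 required, 8,760,402 in favor — approved.
B: a majority of 321346 is 160674; 160,674 required, 160,641 in favor — not approved.
C: 3/4 of 1836917 = 1377687.75, rounded up to 1377688; 1,377,688 required, 1,378,118 in favor — approved.

Not approved — the B shares did not give the required vote.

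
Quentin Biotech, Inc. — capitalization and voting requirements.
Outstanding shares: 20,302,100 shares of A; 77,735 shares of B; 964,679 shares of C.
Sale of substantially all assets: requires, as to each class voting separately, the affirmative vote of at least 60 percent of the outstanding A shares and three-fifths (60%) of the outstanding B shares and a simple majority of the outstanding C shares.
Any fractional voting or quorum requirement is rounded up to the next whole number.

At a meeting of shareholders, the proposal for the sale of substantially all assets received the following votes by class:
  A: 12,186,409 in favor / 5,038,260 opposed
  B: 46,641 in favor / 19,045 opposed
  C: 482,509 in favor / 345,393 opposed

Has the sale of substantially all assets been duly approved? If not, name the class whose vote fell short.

Approved — every class gave the required vote.

A: 3/5 of 20302100 = 12181260; 12,181,260 required, 12,186,409 in favor — approved.
B: 3/5 of 77735 = 46641; 46,641 required, 46,641 in favor — approved.
C: a majority of 964679 is 482340; 482,340 required, 482,509 in favor — approved.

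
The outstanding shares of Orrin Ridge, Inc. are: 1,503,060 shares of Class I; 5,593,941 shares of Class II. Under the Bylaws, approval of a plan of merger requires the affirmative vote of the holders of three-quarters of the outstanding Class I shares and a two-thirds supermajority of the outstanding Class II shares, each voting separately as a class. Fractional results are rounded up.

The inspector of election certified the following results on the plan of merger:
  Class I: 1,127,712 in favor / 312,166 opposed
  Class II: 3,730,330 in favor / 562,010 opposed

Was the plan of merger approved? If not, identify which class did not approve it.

Approved — every class gave the required vote.

Class I: 3/4 of 1503060 = 1127295; 1,127,295 required, 1,127,712 in favor — approved.
Class II: 2/3 of 5593941 = 3729294; 3,729,294 required, 3,730,330 in favor — approved.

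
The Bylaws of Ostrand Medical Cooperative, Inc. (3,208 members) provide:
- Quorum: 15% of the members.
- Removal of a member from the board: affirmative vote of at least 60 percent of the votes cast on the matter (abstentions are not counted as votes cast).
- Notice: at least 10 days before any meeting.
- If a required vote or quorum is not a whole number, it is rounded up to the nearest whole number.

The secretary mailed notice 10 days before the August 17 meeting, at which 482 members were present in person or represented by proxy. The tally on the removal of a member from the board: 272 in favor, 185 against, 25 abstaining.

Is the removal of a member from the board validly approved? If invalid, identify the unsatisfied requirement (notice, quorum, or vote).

Invalid — vote requirement not satisfied.

Notice: 10 days given; 10 required. Satisfied.
Quorum: 15% of 3,208 = 481.20, rounded up to 482; 482 present. Satisfied.
Vote: requires three-fifths of the votes cast (482 − 25 abstaining = 457); 3/5 of 457 = 274.20, rounded up to 275, so 275 needed; 272 in favor. Not satisfied.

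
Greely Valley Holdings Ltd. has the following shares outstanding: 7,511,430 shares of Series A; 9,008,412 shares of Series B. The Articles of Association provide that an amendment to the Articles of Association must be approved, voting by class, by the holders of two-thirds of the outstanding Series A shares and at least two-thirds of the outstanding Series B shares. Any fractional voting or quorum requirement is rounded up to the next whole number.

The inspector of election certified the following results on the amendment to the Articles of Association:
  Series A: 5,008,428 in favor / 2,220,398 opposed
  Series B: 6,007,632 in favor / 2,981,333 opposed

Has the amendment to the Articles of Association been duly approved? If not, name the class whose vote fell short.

Series A: 2/3 of 7511430 = 5007620; 5,007,620 required, 5,008,428 in favor — approved.
Series B: 2/3 of 9008412 = 6005608; 6,005,608 required, 6,007,632 in favor — approved.

Approved — every class gave the required vote.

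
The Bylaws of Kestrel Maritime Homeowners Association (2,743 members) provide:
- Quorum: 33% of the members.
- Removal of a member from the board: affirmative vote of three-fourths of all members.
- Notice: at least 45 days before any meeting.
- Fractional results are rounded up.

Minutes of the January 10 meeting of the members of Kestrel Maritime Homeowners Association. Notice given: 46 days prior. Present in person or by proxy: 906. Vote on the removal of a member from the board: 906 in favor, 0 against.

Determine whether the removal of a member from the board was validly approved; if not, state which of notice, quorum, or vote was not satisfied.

Notice: 46 days given; 45 required. Satisfied.
Quorum: 33% of 2,743 = 905.19, rounded up to 906; 906 present. Satisfied.
Vote: requires three-fourths of all members (2,743); 3/4 of 2743 = 2057.25, rounded up to 2058, so 2,058 needed; 906 in favor. Not satisfied.

Invalid — vote requirement not satisfied.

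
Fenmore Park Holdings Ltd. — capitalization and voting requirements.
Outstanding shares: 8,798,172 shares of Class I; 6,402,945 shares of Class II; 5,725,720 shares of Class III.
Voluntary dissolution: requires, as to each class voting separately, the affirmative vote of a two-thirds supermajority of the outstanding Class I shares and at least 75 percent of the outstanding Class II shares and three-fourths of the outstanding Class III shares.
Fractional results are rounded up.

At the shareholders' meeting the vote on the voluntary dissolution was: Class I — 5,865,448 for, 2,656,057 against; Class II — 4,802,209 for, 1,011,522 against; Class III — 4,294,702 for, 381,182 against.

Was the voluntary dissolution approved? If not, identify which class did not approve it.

Class I: 2/3 of 8798172 = 5865448; 5,865,448 required, 5,865,448 in favor — approved.
Class II: 3/4 of 6402945 = 4802208.75, rounded up to 4802209; 4,802,209 required, 4,802,209 in favor — approved.
Class III: 3/4 of 5725720 = 4294290; 4,294,290 required, 4,294,702 in favor — approved.

Approved — every class gave the required vote.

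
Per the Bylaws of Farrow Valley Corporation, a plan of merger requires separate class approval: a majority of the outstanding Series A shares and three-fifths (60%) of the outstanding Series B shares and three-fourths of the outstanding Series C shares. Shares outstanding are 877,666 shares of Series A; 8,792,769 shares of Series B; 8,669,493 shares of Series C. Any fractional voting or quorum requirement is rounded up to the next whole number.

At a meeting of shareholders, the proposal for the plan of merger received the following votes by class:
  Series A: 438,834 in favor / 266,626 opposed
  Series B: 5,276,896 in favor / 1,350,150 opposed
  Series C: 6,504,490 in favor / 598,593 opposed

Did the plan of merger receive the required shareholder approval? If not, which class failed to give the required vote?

Approved — every class gave the required vote.

Series A: a majority of 877666 is 438834; 438,834 required, 438,834 in favor — approved.
Series B: 3/5 of 8792769 = 5275661.40, rounded up to 5275662; 5,275,662 required, 5,276,896 in favor — approved.
Series C: 3/4 of 8669493 = 6502119.75, rounded up to 6502120; 6,502,120 required, 6,504,490 in favor — approved.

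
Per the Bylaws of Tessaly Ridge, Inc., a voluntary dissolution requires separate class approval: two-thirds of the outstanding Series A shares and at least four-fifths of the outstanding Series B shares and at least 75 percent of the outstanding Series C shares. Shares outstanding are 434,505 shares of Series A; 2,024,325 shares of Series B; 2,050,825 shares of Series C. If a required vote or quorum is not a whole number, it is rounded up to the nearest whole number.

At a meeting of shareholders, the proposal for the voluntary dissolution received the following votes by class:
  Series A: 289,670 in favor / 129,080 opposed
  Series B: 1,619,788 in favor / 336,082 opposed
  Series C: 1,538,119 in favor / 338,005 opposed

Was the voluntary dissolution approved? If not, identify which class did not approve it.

Series A: 2/3 of 434505 = 289670; 289,670 required, 289,670 in favor — approved.
Series B: 4/5 of 2024325 = 1619460; 1,619,460 required, 1,619,788 in favor — approved.
Series C: 3/4 of 2050825 = 1538118.75, rounded up to 1538119; 1,538,119 required, 1,538,119 in favor — approved.

Approved — every class gave the required vote.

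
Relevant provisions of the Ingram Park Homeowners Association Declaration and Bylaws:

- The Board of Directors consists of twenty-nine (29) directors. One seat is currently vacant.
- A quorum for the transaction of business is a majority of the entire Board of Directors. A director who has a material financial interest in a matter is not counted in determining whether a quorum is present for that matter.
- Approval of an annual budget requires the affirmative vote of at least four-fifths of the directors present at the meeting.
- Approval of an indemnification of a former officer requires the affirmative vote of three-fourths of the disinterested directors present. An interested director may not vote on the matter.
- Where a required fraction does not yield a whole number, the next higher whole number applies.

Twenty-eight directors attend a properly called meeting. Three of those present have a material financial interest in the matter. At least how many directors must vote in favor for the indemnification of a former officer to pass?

The indemnification of a former officer requires three-fourths of the disinterested directors present (28 − 3 = 25).
3/4 of 25 = 18.75, rounded up to 19.

19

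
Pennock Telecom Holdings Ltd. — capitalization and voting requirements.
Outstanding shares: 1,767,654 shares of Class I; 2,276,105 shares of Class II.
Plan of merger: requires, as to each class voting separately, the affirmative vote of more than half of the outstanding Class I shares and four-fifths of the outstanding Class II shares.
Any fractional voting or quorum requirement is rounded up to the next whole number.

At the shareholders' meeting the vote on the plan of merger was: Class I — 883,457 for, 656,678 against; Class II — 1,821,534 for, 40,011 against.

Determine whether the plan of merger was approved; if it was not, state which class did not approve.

Class I: a majority of 1767654 is 883828; 883,828 required, 883,457 in favor — not approved.
Class II: 4/5 of 2276105 = 1820884; 1,820,884 required, 1,821,534 in favor — approved.

Not approved — the Class I shares did not give the required vote.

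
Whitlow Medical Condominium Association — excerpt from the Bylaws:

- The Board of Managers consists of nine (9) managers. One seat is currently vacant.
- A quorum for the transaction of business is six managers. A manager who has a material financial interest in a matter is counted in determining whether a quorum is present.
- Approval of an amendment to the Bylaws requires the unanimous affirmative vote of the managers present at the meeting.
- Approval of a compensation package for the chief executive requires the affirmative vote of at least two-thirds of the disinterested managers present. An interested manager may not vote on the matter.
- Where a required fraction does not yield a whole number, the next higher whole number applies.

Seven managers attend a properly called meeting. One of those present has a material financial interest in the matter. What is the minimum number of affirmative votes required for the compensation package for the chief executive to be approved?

The compensation package for the chief executive requires two-thirds of the disinterested managers present (7 − 1 = 6).
2/3 of 6 = 4.

4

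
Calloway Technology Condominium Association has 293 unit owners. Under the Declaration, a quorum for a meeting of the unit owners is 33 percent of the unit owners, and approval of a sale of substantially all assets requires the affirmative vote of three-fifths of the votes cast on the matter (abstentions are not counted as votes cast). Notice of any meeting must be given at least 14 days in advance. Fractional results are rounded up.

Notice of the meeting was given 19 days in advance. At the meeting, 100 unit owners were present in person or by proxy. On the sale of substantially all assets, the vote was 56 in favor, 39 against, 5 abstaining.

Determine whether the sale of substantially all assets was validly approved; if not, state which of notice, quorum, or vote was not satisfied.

Notice: 19 days given; 14 required. Satisfied.
Quorum: 33% of 293 = 96.69, rounded up to 97; 100 present. Satisfied.
Vote: requires three-fifths of the votes cast (100 − 5 abstaining = 95); 3/5 of 95 = 57, so 57 needed; 56 in favor. Not satisfied.

Invalid — vote requirement not satisfied.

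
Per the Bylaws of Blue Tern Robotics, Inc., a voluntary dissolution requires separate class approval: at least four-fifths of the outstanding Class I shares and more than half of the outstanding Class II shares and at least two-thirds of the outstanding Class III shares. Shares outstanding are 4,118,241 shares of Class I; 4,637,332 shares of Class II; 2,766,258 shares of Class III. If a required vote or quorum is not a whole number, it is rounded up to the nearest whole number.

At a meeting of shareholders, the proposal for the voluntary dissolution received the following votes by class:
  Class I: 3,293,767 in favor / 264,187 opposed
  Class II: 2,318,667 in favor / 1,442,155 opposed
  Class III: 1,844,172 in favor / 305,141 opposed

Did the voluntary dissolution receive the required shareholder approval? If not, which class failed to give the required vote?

Class I: 4/5 of 4118241 = 3294592.80, rounded up to 3294593; 3,294,593 required, 3,293,767 in favor — not approved.
Class II: a majority of 4637332 is 2318667; 2,318,667 required, 2,318,667 in favor — approved.
Class III: 2/3 of 2766258 = 1844172; 1,844,172 required, 1,844,172 in favor — approved.

Not approved — the Class I shares did not give the required vote.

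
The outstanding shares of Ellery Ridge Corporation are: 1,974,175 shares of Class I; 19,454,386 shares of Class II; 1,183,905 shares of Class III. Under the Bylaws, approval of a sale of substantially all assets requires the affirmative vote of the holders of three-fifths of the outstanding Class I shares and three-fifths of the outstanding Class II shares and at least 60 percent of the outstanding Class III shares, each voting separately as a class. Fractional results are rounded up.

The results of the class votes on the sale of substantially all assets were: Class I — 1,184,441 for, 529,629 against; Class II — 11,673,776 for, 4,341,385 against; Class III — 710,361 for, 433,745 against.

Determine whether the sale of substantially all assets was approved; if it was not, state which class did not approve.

Not approved — the Class I shares did not give the required vote.

Class I: 3/5 of 1974175 = 1184505; 1,184,505 required, 1,184,441 in favor — not approved.
Class II: 3/5 of 19454386 = 11672631.60, rounded up to 11672632; 11,672,632 required, 11,673,776 in favor — approved.
Class III: 3/5 of 1183905 = 710343; 710,343 required, 710,361 in favor — approved.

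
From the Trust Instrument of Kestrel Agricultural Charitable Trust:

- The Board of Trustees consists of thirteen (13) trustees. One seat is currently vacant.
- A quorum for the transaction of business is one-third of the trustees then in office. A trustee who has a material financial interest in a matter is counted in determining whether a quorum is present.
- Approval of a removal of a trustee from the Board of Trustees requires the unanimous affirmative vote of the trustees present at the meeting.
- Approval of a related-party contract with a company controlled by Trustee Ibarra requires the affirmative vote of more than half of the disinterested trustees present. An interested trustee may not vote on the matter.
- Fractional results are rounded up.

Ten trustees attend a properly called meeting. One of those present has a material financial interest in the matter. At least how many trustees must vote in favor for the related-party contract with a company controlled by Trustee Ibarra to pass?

The related-party contract with a company controlled by Trustee Ibarra requires a majority of the disinterested trustees present (10 − 1 = 9).
A majority of 9 is 5.

5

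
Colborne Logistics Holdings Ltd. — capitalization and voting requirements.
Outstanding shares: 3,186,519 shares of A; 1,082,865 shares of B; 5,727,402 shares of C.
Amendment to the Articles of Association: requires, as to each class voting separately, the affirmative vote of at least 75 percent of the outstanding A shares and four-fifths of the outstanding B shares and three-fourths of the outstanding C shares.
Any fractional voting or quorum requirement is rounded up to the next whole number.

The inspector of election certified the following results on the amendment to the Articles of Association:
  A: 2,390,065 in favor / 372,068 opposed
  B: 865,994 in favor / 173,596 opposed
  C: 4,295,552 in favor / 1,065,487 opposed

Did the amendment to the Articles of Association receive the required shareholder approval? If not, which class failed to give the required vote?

Not approved — the B shares did not give the required vote.

A: 3/4 of 3186519 = 2389889.25, rounded up to 2389890; 2,389,890 required, 2,390,065 in favor — approved.
B: 4/5 of 1082865 = 866292; 866,292 required, 865,994 in favor — not approved.
C: 3/4 of 5727402 = 4295551.50, rounded up to 4295552; 4,295,552 required, 4,295,552 in favor — approved.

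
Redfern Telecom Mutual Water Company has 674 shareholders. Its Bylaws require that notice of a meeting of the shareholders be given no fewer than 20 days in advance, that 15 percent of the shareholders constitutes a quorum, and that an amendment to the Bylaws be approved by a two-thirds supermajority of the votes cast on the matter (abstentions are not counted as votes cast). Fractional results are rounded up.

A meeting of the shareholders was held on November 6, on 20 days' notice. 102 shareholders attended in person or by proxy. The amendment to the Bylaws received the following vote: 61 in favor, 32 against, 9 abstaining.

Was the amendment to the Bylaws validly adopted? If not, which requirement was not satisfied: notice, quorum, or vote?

Notice: 20 days given; 20 required. Satisfied.
Quorum: 15% of 674 = 101.10, rounded up to 102; 102 present. Satisfied.
Vote: requires two-thirds of the votes cast (102 − 9 abstaining = 93); 2/3 of 93 = 62, so 62 needed; 61 in favor. Not satisfied.

Invalid — vote requirement not satisfied.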